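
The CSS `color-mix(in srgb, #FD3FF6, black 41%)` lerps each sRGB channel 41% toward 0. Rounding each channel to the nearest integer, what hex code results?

#FD3FF6 is rgb(253, 63, 246).
A 41% shade moves each channel 41% toward 0:
  R: 253 − 103.73 = 149.27 → 149
  G: 63 + 0.41×(0−63) = 63 − 25.83 = 37.17 → 37
  B: 246 + 0.41×(0−246) = 246 − 100.86 = 145.14 → 145
rgb(149, 37, 145) = #952591.

#952591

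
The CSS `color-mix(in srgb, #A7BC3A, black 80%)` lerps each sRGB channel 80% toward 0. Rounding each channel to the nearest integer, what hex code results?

#21260C

#A7BC3A is rgb(167, 188, 58).
Lerp each channel 80% toward 0:
  R: 167 − 133.6 = 33.4 → 33
  G: 188 + 0.8×(0−188) = 188 − 150.4 = 37.6 → 38
  B: 58 + 0.8×(0−58) = 58 − 46.4 = 11.6 → 12
rgb(33, 38, 12) = #21260C.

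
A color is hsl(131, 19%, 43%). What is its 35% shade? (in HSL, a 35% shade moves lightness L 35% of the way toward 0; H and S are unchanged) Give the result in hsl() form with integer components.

hsl(131, 19%, 28%)

L moves 35% from 43 toward 0: 43 − 15.05 = 27.95 → 28.
H and S are unchanged.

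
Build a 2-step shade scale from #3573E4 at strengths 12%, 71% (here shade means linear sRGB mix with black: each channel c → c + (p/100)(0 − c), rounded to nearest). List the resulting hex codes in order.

#2F65C9, #0F2142

#3573E4 is rgb(53, 115, 228).
12%: (53 − 6.36 = 46.64→47, 115 − 13.8 = 101.2→101, 228 − 27.36 = 200.64→201) → #2F65C9
71%: (53 − 37.63 = 15.37→15, 115 − 81.65 = 33.35→33, 228 − 161.88 = 66.12→66) → #0F2142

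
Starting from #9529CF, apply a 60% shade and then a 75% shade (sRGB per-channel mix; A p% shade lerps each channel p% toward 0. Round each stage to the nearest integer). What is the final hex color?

#9529CF is rgb(149, 41, 207).
Lerp each channel 60% toward 0:
  R: 149 + 0.6×(0−149) = 149 − 89.4 = 59.6 → 60
  G: 41 + 0.6×(0−41) = 41 − 24.6 = 16.4 → 16
  B: 207 + 0.6×(0−207) = 207 − 124.2 = 82.8 → 83
After the shade: rgb(60, 16, 83) = #3C1053.
A 75% shade moves each channel 75% toward 0:
  R: 60 − 45 = 15 → 15
  G: 16 − 12 = 4 → 4
  B: 83 + 0.75×(0−83) = 83 − 62.25 = 20.75 → 21
rgb(15, 4, 21) = #0F0415.

#0F0415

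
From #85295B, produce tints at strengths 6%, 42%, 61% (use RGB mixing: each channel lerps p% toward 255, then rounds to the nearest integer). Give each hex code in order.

#8C3665, #B883A0, #CFACBF

#85295B is rgb(133, 41, 91).
6%: (133 + 7.32 = 140.32→140, 41 + 12.84 = 53.84→54, 91 + 9.84 = 100.84→101) → #8C3665
42%: (133 + 51.24 = 184.24→184, 41 + 89.88 = 130.88→131, 91 + 68.88 = 159.88→160) → #B883A0
61%: (133 + 74.42 = 207.42→207, 41 + 130.54 = 171.54→172, 91 + 100.04 = 191.04→191) → #CFACBF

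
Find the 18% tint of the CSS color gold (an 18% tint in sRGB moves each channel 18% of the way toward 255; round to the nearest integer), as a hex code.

#ffde2e

CSS gold is rgb(255, 215, 0).
An 18% tint moves each channel 18% toward 255:
  R: 255 + 0 = 255 → 255
  G: 215 + 7.2 = 222.2 → 222
  B: 0 + 0.18×(255−0) = 0 + 45.9 = 45.9 → 46
rgb(255, 222, 46) = #ffde2e.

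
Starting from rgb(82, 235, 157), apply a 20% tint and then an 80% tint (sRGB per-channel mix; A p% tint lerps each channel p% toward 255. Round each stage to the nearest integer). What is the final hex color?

#E3FCEF

A 20% tint moves each channel 20% toward 255:
  R: 82 + 34.6 = 116.6 → 117
  G: 235 + 0.2×(255−235) = 235 + 4 = 239 → 239
  B: 157 + 0.2×(255−157) = 157 + 19.6 = 176.6 → 177
After the tint: rgb(117, 239, 177) = #75EFB1.
Per channel, c → c + 0.8(255 − c):
  R: 117 + 0.8×(255−117) = 117 + 110.4 = 227.4 → 227
  G: 239 + 0.8×(255−239) = 239 + 12.8 = 251.8 → 252
  B: 177 + 62.4 = 239.4 → 239
rgb(227, 252, 239) = #E3FCEF.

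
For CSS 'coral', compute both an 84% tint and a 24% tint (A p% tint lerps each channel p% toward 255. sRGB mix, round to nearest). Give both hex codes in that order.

CSS coral is rgb(255, 127, 80).
84% tint:
  R: 255 + 0.84×(255−255) = 255 + 0 = 255 → 255
  G: 127 + 0.84×(255−127) = 127 + 107.52 = 234.52 → 235
  B: 80 + 0.84×(255−80) = 80 + 147 = 227 → 227
  → #FFEBE3
24% tint:
  R: 255 + 0 = 255 → 255
  G: 127 + 30.72 = 157.72 → 158
  B: 80 + 42 = 122 → 122
  → #FF9E7A

#FFEBE3, #FF9E7A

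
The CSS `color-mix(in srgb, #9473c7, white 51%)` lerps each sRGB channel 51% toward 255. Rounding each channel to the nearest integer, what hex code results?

#9473c7 is rgb(148, 115, 199).
Per channel, c → c + 0.51(255 − c):
  R: 148 + 54.57 = 202.57 → 203
  G: 115 + 71.4 = 186.4 → 186
  B: 199 + 28.56 = 227.56 → 228
rgb(203, 186, 228) = #cbbae4.

#cbbae4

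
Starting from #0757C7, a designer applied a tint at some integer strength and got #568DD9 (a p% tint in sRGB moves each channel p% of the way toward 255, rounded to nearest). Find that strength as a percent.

32%

#0757C7 is rgb(7, 87, 199); #568DD9 is rgb(86, 141, 217).
On the R channel (widest range): 86 ≈ 7 + (p/100)(255 − 7), so p ≈ 100×(86 − 7)/(255 − 7) = 7900/248 = 31.85.
p = 32 reproduces all three channels after rounding.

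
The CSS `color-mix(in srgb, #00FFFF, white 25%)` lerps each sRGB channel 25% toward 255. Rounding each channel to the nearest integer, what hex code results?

#40FFFF

#00FFFF is rgb(0, 255, 255).
Per channel, c → c + 0.25(255 − c):
  R: 0 + 0.25×(255−0) = 0 + 63.75 = 63.75 → 64
  G: 255 + 0 = 255 → 255
  B: 255 + 0.25×(255−255) = 255 + 0 = 255 → 255
rgb(64, 255, 255) = #40FFFF.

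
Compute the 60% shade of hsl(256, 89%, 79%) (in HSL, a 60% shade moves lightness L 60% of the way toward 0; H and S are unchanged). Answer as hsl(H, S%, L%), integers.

hsl(256, 89%, 32%)

L moves 60% from 79 toward 0: 79 − 47.4 = 31.6 → 32.
H and S are unchanged.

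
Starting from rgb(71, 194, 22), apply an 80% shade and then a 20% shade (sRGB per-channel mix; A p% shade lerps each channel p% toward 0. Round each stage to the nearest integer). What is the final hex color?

#0B1F03

Lerp each channel 80% toward 0:
  R: 71 + 0.8×(0−71) = 71 − 56.8 = 14.2 → 14
  G: 194 + 0.8×(0−194) = 194 − 155.2 = 38.8 → 39
  B: 22 − 17.6 = 4.4 → 4
After the shade: rgb(14, 39, 4) = #0E2704.
A 20% shade moves each channel 20% toward 0:
  R: 14 + 0.2×(0−14) = 14 − 2.8 = 11.2 → 11
  G: 39 + 0.2×(0−39) = 39 − 7.8 = 31.2 → 31
  B: 4 + 0.2×(0−4) = 4 − 0.8 = 3.2 → 3
rgb(11, 31, 3) = #0B1F03.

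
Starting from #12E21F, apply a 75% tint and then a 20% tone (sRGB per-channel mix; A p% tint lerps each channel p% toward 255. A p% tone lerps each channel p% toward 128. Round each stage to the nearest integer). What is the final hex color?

#B6E0B9

#12E21F is rgb(18, 226, 31).
Lerp each channel 75% toward 255:
  R: 18 + 0.75×(255−18) = 18 + 177.75 = 195.75 → 196
  G: 226 + 21.75 = 247.75 → 248
  B: 31 + 0.75×(255−31) = 31 + 168 = 199 → 199
After the tint: rgb(196, 248, 199) = #C4F8C7.
Lerp each channel 20% toward 128:
  R: 196 + 0.2×(128−196) = 196 − 13.6 = 182.4 → 182
  G: 248 − 24 = 224 → 224
  B: 199 − 14.2 = 184.8 → 185
rgb(182, 224, 185) = #B6E0B9.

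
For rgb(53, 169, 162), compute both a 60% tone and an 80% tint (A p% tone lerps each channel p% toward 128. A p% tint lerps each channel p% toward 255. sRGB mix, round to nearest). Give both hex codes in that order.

#62908E, #D7EEEC

60% tone:
  R: 53 + 45 = 98 → 98
  G: 169 − 24.6 = 144.4 → 144
  B: 162 − 20.4 = 141.6 → 142
  → #62908E
80% tint:
  R: 53 + 161.6 = 214.6 → 215
  G: 169 + 0.8×(255−169) = 169 + 68.8 = 237.8 → 238
  B: 162 + 0.8×(255−162) = 162 + 74.4 = 236.4 → 236
  → #D7EEEC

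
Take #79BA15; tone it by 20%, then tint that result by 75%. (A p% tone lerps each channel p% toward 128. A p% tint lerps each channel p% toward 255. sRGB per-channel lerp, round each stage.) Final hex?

#DEEBCA

#79BA15 is rgb(121, 186, 21).
A 20% tone moves each channel 20% toward 128:
  R: 121 + 0.2×(128−121) = 121 + 1.4 = 122.4 → 122
  G: 186 − 11.6 = 174.4 → 174
  B: 21 + 0.2×(128−21) = 21 + 21.4 = 42.4 → 42
After the tone: rgb(122, 174, 42) = #7AAE2A.
Lerp each channel 75% toward 255:
  R: 122 + 99.75 = 221.75 → 222
  G: 174 + 60.75 = 234.75 → 235
  B: 42 + 0.75×(255−42) = 42 + 159.75 = 201.75 → 202
rgb(222, 235, 202) = #DEEBCA.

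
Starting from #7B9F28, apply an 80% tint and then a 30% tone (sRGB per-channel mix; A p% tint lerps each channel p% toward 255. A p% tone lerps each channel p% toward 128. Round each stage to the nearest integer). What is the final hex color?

#7B9F28 is rgb(123, 159, 40).
An 80% tint moves each channel 80% toward 255:
  R: 123 + 105.6 = 228.6 → 229
  G: 159 + 0.8×(255−159) = 159 + 76.8 = 235.8 → 236
  B: 40 + 0.8×(255−40) = 40 + 172 = 212 → 212
After the tint: rgb(229, 236, 212) = #E5ECD4.
Lerp each channel 30% toward 128:
  R: 229 + 0.3×(128−229) = 229 − 30.3 = 198.7 → 199
  G: 236 + 0.3×(128−236) = 236 − 32.4 = 203.6 → 204
  B: 212 − 25.2 = 186.8 → 187
rgb(199, 204, 187) = #C7CCBB.

#C7CCBB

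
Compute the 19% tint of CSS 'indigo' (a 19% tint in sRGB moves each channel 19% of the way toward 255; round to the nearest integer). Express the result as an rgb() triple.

rgb(109, 48, 154)

CSS indigo is rgb(75, 0, 130).
A 19% tint moves each channel 19% toward 255:
  R: 75 + 0.19×(255−75) = 75 + 34.2 = 109.2 → 109
  G: 0 + 48.45 = 48.45 → 48
  B: 130 + 0.19×(255−130) = 130 + 23.75 = 153.75 → 154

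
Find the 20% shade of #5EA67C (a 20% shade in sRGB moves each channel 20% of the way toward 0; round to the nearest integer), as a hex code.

#4B8563

#5EA67C is rgb(94, 166, 124).
Per channel, c → c + 0.2(0 − c):
  R: 94 + 0.2×(0−94) = 94 − 18.8 = 75.2 → 75
  G: 166 − 33.2 = 132.8 → 133
  B: 124 + 0.2×(0−124) = 124 − 24.8 = 99.2 → 99
rgb(75, 133, 99) = #4B8563.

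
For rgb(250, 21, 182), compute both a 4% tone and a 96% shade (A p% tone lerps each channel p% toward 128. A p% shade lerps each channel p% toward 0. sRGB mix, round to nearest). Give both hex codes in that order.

4% tone:
  R: 250 − 4.88 = 245.12 → 245
  G: 21 + 0.04×(128−21) = 21 + 4.28 = 25.28 → 25
  B: 182 + 0.04×(128−182) = 182 − 2.16 = 179.84 → 180
  → #F519B4
96% shade:
  R: 250 + 0.96×(0−250) = 250 − 240 = 10 → 10
  G: 21 − 20.16 = 0.84 → 1
  B: 182 − 174.72 = 7.28 → 7
  → #0A0107

#F519B4, #0A0107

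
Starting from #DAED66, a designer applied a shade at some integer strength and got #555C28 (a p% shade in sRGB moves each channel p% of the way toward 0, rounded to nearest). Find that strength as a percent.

#DAED66 is rgb(218, 237, 102); #555C28 is rgb(85, 92, 40).
On the G channel (widest range): 92 ≈ 237 + (p/100)(0 − 237), so p ≈ 100×(92 − 237)/(0 − 237) = -14500/-237 = 61.18.
p = 61 reproduces all three channels after rounding.

61%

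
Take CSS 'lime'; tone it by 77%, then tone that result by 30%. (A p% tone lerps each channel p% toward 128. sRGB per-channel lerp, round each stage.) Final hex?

CSS lime is rgb(0, 255, 0).
Per channel, c → c + 0.77(128 − c):
  R: 0 + 0.77×(128−0) = 0 + 98.56 = 98.56 → 99
  G: 255 + 0.77×(128−255) = 255 − 97.79 = 157.21 → 157
  B: 0 + 98.56 = 98.56 → 99
After the tone: rgb(99, 157, 99) = #639d63.
Lerp each channel 30% toward 128:
  R: 99 + 0.3×(128−99) = 99 + 8.7 = 107.7 → 108
  G: 157 + 0.3×(128−157) = 157 − 8.7 = 148.3 → 148
  B: 99 + 0.3×(128−99) = 99 + 8.7 = 107.7 → 108
rgb(108, 148, 108) = #6c946c.

#6c946c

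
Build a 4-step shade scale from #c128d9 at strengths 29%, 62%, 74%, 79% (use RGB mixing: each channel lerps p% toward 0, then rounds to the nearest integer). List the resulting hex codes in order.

#891c9a, #490f52, #320a38, #29082e

#c128d9 is rgb(193, 40, 217).
29%: (193 − 55.97 = 137.03→137, 40 − 11.6 = 28.4→28, 217 − 62.93 = 154.07→154) → #891c9a
62%: (193 − 119.66 = 73.34→73, 40 − 24.8 = 15.2→15, 217 − 134.54 = 82.46→82) → #490f52
74%: (193 − 142.82 = 50.18→50, 40 − 29.6 = 10.4→10, 217 − 160.58 = 56.42→56) → #320a38
79%: (193 − 152.47 = 40.53→41, 40 − 31.6 = 8.4→8, 217 − 171.43 = 45.57→46) → #29082e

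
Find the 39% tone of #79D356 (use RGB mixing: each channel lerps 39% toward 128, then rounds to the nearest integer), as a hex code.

#79D356 is rgb(121, 211, 86).
A 39% tone moves each channel 39% toward 128:
  R: 121 + 2.73 = 123.73 → 124
  G: 211 − 32.37 = 178.63 → 179
  B: 86 + 16.38 = 102.38 → 102
rgb(124, 179, 102) = #7CB366.

#7CB366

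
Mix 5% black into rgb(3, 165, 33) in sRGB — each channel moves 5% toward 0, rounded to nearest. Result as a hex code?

#039D1F

A 5% shade moves each channel 5% toward 0:
  R: 3 + 0.05×(0−3) = 3 − 0.15 = 2.85 → 3
  G: 165 − 8.25 = 156.75 → 157
  B: 33 − 1.65 = 31.35 → 31
rgb(3, 157, 31) = #039D1F.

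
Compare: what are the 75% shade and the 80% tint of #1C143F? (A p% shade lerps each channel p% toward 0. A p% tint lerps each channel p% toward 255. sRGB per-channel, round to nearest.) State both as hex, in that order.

#070510, #D2D0D9

#1C143F is rgb(28, 20, 63).
75% shade:
  R: 28 + 0.75×(0−28) = 28 − 21 = 7 → 7
  G: 20 + 0.75×(0−20) = 20 − 15 = 5 → 5
  B: 63 + 0.75×(0−63) = 63 − 47.25 = 15.75 → 16
  → #070510
80% tint:
  R: 28 + 0.8×(255−28) = 28 + 181.6 = 209.6 → 210
  G: 20 + 0.8×(255−20) = 20 + 188 = 208 → 208
  B: 63 + 0.8×(255−63) = 63 + 153.6 = 216.6 → 217
  → #D2D0D9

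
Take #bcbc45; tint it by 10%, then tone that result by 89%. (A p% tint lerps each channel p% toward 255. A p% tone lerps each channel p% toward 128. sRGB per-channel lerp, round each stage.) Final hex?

#87877c

#bcbc45 is rgb(188, 188, 69).
Per channel, c → c + 0.1(255 − c):
  R: 188 + 6.7 = 194.7 → 195
  G: 188 + 0.1×(255−188) = 188 + 6.7 = 194.7 → 195
  B: 69 + 0.1×(255−69) = 69 + 18.6 = 87.6 → 88
After the tint: rgb(195, 195, 88) = #c3c358.
Lerp each channel 89% toward 128:
  R: 195 + 0.89×(128−195) = 195 − 59.63 = 135.37 → 135
  G: 195 + 0.89×(128−195) = 195 − 59.63 = 135.37 → 135
  B: 88 + 35.6 = 123.6 → 124
rgb(135, 135, 124) = #87877c.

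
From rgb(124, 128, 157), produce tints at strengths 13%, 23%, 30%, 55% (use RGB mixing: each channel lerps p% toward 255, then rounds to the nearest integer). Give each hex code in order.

#8d91aa, #9a9db4, #a3a6ba, #c4c6d3

13%: (124 + 17.03 = 141.03→141, 128 + 16.51 = 144.51→145, 157 + 12.74 = 169.74→170) → #8d91aa
23%: (124 + 30.13 = 154.13→154, 128 + 29.21 = 157.21→157, 157 + 22.54 = 179.54→180) → #9a9db4
30%: (124 + 39.3 = 163.3→163, 128 + 38.1 = 166.1→166, 157 + 29.4 = 186.4→186) → #a3a6ba
55%: (124 + 72.05 = 196.05→196, 128 + 69.85 = 197.85→198, 157 + 53.9 = 210.9→211) → #c4c6d3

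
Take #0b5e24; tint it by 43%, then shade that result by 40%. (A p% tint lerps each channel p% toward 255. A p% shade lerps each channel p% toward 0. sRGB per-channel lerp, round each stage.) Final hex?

#46624e

#0b5e24 is rgb(11, 94, 36).
A 43% tint moves each channel 43% toward 255:
  R: 11 + 0.43×(255−11) = 11 + 104.92 = 115.92 → 116
  G: 94 + 69.23 = 163.23 → 163
  B: 36 + 0.43×(255−36) = 36 + 94.17 = 130.17 → 130
After the tint: rgb(116, 163, 130) = #74a382.
Lerp each channel 40% toward 0:
  R: 116 − 46.4 = 69.6 → 70
  G: 163 − 65.2 = 97.8 → 98
  B: 130 + 0.4×(0−130) = 130 − 52 = 78 → 78
rgb(70, 98, 78) = #46624e.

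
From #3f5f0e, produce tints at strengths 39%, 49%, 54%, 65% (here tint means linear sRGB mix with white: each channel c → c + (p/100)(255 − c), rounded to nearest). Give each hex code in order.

#3f5f0e is rgb(63, 95, 14).
39%: (63 + 74.88 = 137.88→138, 95 + 62.4 = 157.4→157, 14 + 93.99 = 107.99→108) → #8a9d6c
49%: (63 + 94.08 = 157.08→157, 95 + 78.4 = 173.4→173, 14 + 118.09 = 132.09→132) → #9dad84
54%: (63 + 103.68 = 166.68→167, 95 + 86.4 = 181.4→181, 14 + 130.14 = 144.14→144) → #a7b590
65%: (63 + 124.8 = 187.8→188, 95 + 104 = 199→199, 14 + 156.65 = 170.65→171) → #bcc7ab

#8a9d6c, #9dad84, #a7b590, #bcc7ab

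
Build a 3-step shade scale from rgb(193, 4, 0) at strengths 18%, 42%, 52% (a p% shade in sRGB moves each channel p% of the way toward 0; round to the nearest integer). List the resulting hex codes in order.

18%: (193 − 34.74 = 158.26→158, 4 − 0.72 = 3.28→3, 0→0) → #9E0300
42%: (193 − 81.06 = 111.94→112, 4 − 1.68 = 2.32→2, 0→0) → #700200
52%: (193 − 100.36 = 92.64→93, 4 − 2.08 = 1.92→2, 0→0) → #5D0200

#9E0300, #700200, #5D0200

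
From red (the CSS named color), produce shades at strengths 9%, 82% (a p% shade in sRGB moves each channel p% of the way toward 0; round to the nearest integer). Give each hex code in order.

#E80000, #2E0000

CSS red is rgb(255, 0, 0).
9%: (255 − 22.95 = 232.05→232, 0→0, 0→0) → #E80000
82%: (255 − 209.1 = 45.9→46, 0→0, 0→0) → #2E0000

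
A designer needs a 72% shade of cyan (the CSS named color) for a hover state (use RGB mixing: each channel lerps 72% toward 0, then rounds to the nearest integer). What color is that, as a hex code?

CSS cyan is rgb(0, 255, 255).
Per channel, c → c + 0.72(0 − c):
  R: 0 + 0 = 0 → 0
  G: 255 + 0.72×(0−255) = 255 − 183.6 = 71.4 → 71
  B: 255 − 183.6 = 71.4 → 71
rgb(0, 71, 71) = #004747.

#004747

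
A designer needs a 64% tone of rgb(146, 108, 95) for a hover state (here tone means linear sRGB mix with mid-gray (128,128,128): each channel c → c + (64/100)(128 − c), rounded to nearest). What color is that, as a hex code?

#867974

Lerp each channel 64% toward 128:
  R: 146 + 0.64×(128−146) = 146 − 11.52 = 134.48 → 134
  G: 108 + 0.64×(128−108) = 108 + 12.8 = 120.8 → 121
  B: 95 + 0.64×(128−95) = 95 + 21.12 = 116.12 → 116
rgb(134, 121, 116) = #867974.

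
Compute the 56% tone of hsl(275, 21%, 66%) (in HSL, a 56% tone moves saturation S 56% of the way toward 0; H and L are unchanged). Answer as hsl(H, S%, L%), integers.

hsl(275, 9%, 66%)

S moves 56% from 21 toward 0: 21 − 11.76 = 9.24 → 9.
H and L are unchanged.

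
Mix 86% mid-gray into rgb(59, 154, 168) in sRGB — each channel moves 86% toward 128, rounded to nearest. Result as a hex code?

Per channel, c → c + 0.86(128 − c):
  R: 59 + 0.86×(128−59) = 59 + 59.34 = 118.34 → 118
  G: 154 − 22.36 = 131.64 → 132
  B: 168 + 0.86×(128−168) = 168 − 34.4 = 133.6 → 134
rgb(118, 132, 134) = #768486.

#768486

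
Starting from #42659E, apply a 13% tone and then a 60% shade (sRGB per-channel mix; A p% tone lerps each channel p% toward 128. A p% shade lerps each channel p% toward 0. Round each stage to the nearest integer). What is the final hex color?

#1E2A3E

#42659E is rgb(66, 101, 158).
Per channel, c → c + 0.13(128 − c):
  R: 66 + 0.13×(128−66) = 66 + 8.06 = 74.06 → 74
  G: 101 + 3.51 = 104.51 → 105
  B: 158 + 0.13×(128−158) = 158 − 3.9 = 154.1 → 154
After the tone: rgb(74, 105, 154) = #4A699A.
A 60% shade moves each channel 60% toward 0:
  R: 74 + 0.6×(0−74) = 74 − 44.4 = 29.6 → 30
  G: 105 − 63 = 42 → 42
  B: 154 − 92.4 = 61.6 → 62
rgb(30, 42, 62) = #1E2A3E.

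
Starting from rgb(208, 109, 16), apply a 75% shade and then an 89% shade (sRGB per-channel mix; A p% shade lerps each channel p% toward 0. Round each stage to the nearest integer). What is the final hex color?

Per channel, c → c + 0.75(0 − c):
  R: 208 + 0.75×(0−208) = 208 − 156 = 52 → 52
  G: 109 + 0.75×(0−109) = 109 − 81.75 = 27.25 → 27
  B: 16 + 0.75×(0−16) = 16 − 12 = 4 → 4
After the shade: rgb(52, 27, 4) = #341b04.
An 89% shade moves each channel 89% toward 0:
  R: 52 − 46.28 = 5.72 → 6
  G: 27 + 0.89×(0−27) = 27 − 24.03 = 2.97 → 3
  B: 4 − 3.56 = 0.44 → 0
rgb(6, 3, 0) = #060300.

#060300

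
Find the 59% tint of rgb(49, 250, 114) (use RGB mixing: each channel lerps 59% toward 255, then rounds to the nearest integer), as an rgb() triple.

rgb(171, 253, 197)

Per channel, c → c + 0.59(255 − c):
  R: 49 + 0.59×(255−49) = 49 + 121.54 = 170.54 → 171
  G: 250 + 2.95 = 252.95 → 253
  B: 114 + 0.59×(255−114) = 114 + 83.19 = 197.19 → 197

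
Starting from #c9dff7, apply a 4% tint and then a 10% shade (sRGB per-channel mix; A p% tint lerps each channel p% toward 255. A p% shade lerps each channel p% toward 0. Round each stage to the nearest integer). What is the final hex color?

#b7cade

#c9dff7 is rgb(201, 223, 247).
Per channel, c → c + 0.04(255 − c):
  R: 201 + 0.04×(255−201) = 201 + 2.16 = 203.16 → 203
  G: 223 + 0.04×(255−223) = 223 + 1.28 = 224.28 → 224
  B: 247 + 0.04×(255−247) = 247 + 0.32 = 247.32 → 247
After the tint: rgb(203, 224, 247) = #cbe0f7.
A 10% shade moves each channel 10% toward 0:
  R: 203 + 0.1×(0−203) = 203 − 20.3 = 182.7 → 183
  G: 224 + 0.1×(0−224) = 224 − 22.4 = 201.6 → 202
  B: 247 + 0.1×(0−247) = 247 − 24.7 = 222.3 → 222
rgb(183, 202, 222) = #b7cade.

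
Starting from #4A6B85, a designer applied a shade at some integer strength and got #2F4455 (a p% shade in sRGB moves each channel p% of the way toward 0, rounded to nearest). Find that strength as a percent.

#4A6B85 is rgb(74, 107, 133); #2F4455 is rgb(47, 68, 85).
On the B channel (widest range): 85 ≈ 133 + (p/100)(0 − 133), so p ≈ 100×(85 − 133)/(0 − 133) = -4800/-133 = 36.09.
p = 36 reproduces all three channels after rounding.

36%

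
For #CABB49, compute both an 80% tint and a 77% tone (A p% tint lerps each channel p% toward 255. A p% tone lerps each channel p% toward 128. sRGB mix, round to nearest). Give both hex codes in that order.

#F4F1DB, #918E73

#CABB49 is rgb(202, 187, 73).
80% tint:
  R: 202 + 0.8×(255−202) = 202 + 42.4 = 244.4 → 244
  G: 187 + 54.4 = 241.4 → 241
  B: 73 + 0.8×(255−73) = 73 + 145.6 = 218.6 → 219
  → #F4F1DB
77% tone:
  R: 202 + 0.77×(128−202) = 202 − 56.98 = 145.02 → 145
  G: 187 + 0.77×(128−187) = 187 − 45.43 = 141.57 → 142
  B: 73 + 0.77×(128−73) = 73 + 42.35 = 115.35 → 115
  → #918E73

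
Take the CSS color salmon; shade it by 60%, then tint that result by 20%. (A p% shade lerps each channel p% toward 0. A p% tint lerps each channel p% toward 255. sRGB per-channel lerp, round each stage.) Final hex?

#835c58

CSS salmon is rgb(250, 128, 114).
A 60% shade moves each channel 60% toward 0:
  R: 250 + 0.6×(0−250) = 250 − 150 = 100 → 100
  G: 128 + 0.6×(0−128) = 128 − 76.8 = 51.2 → 51
  B: 114 + 0.6×(0−114) = 114 − 68.4 = 45.6 → 46
After the shade: rgb(100, 51, 46) = #64332e.
Per channel, c → c + 0.2(255 − c):
  R: 100 + 0.2×(255−100) = 100 + 31 = 131 → 131
  G: 51 + 40.8 = 91.8 → 92
  B: 46 + 0.2×(255−46) = 46 + 41.8 = 87.8 → 88
rgb(131, 92, 88) = #835c58.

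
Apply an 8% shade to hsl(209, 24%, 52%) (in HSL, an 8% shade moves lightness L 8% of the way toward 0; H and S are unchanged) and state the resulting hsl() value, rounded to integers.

L moves 8% from 52 toward 0: 52 − 4.16 = 47.84 → 48.
H and S are unchanged.

hsl(209, 24%, 48%)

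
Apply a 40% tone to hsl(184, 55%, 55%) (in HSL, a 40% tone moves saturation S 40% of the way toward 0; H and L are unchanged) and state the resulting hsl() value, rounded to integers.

hsl(184, 33%, 55%)

S moves 40% from 55 toward 0: 55 − 22 = 33 → 33.
H and L are unchanged.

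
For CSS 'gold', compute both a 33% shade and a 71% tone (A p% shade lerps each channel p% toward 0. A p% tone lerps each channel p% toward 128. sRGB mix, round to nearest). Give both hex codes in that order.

#AB9000, #A5995B

CSS gold is rgb(255, 215, 0).
33% shade:
  R: 255 − 84.15 = 170.85 → 171
  G: 215 − 70.95 = 144.05 → 144
  B: 0 + 0 = 0 → 0
  → #AB9000
71% tone:
  R: 255 + 0.71×(128−255) = 255 − 90.17 = 164.83 → 165
  G: 215 + 0.71×(128−215) = 215 − 61.77 = 153.23 → 153
  B: 0 + 90.88 = 90.88 → 91
  → #A5995B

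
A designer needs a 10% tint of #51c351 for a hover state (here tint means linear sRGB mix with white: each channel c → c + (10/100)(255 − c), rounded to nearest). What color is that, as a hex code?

#62c962

#51c351 is rgb(81, 195, 81).
Per channel, c → c + 0.1(255 − c):
  R: 81 + 17.4 = 98.4 → 98
  G: 195 + 6 = 201 → 201
  B: 81 + 0.1×(255−81) = 81 + 17.4 = 98.4 → 98
rgb(98, 201, 98) = #62c962.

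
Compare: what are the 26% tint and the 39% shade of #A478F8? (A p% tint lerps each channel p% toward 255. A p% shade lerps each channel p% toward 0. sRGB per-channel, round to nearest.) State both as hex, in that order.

#BC9BFA, #644997

#A478F8 is rgb(164, 120, 248).
26% tint:
  R: 164 + 23.66 = 187.66 → 188
  G: 120 + 35.1 = 155.1 → 155
  B: 248 + 0.26×(255−248) = 248 + 1.82 = 249.82 → 250
  → #BC9BFA
39% shade:
  R: 164 − 63.96 = 100.04 → 100
  G: 120 + 0.39×(0−120) = 120 − 46.8 = 73.2 → 73
  B: 248 + 0.39×(0−248) = 248 − 96.72 = 151.28 → 151
  → #644997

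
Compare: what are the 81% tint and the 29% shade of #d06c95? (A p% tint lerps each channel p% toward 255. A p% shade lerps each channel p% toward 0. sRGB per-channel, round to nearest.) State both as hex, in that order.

#f6e3eb, #944d6a

#d06c95 is rgb(208, 108, 149).
81% tint:
  R: 208 + 38.07 = 246.07 → 246
  G: 108 + 119.07 = 227.07 → 227
  B: 149 + 85.86 = 234.86 → 235
  → #f6e3eb
29% shade:
  R: 208 − 60.32 = 147.68 → 148
  G: 108 + 0.29×(0−108) = 108 − 31.32 = 76.68 → 77
  B: 149 + 0.29×(0−149) = 149 − 43.21 = 105.79 → 106
  → #944d6a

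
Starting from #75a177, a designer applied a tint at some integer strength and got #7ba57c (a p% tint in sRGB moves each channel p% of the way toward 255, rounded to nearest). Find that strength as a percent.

#75a177 is rgb(117, 161, 119); #7ba57c is rgb(123, 165, 124).
On the R channel (widest range): 123 ≈ 117 + (p/100)(255 − 117), so p ≈ 100×(123 − 117)/(255 − 117) = 600/138 = 4.35.
p = 4 reproduces all three channels after rounding.

4%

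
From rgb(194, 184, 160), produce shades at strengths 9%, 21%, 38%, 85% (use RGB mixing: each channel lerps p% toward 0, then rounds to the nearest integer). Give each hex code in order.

9%: (194 − 17.46 = 176.54→177, 184 − 16.56 = 167.44→167, 160 − 14.4 = 145.6→146) → #B1A792
21%: (194 − 40.74 = 153.26→153, 184 − 38.64 = 145.36→145, 160 − 33.6 = 126.4→126) → #99917E
38%: (194 − 73.72 = 120.28→120, 184 − 69.92 = 114.08→114, 160 − 60.8 = 99.2→99) → #787263
85%: (194 − 164.9 = 29.1→29, 184 − 156.4 = 27.6→28, 160 − 136 = 24→24) → #1D1C18

#B1A792, #99917E, #787263, #1D1C18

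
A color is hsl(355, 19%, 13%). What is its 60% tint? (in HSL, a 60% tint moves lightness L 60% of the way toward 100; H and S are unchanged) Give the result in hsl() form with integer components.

hsl(355, 19%, 65%)

L moves 60% from 13 toward 100: 13 + 52.2 = 65.2 → 65.
H and S are unchanged.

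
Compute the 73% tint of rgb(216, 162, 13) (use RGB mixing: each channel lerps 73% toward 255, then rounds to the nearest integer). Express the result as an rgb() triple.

rgb(244, 230, 190)

A 73% tint moves each channel 73% toward 255:
  R: 216 + 28.47 = 244.47 → 244
  G: 162 + 0.73×(255−162) = 162 + 67.89 = 229.89 → 230
  B: 13 + 0.73×(255−13) = 13 + 176.66 = 189.66 → 190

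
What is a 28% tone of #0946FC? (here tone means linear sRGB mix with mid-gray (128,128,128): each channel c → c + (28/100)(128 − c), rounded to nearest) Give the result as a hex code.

#2A56D9

#0946FC is rgb(9, 70, 252).
Per channel, c → c + 0.28(128 − c):
  R: 9 + 33.32 = 42.32 → 42
  G: 70 + 0.28×(128−70) = 70 + 16.24 = 86.24 → 86
  B: 252 − 34.72 = 217.28 → 217
rgb(42, 86, 217) = #2A56D9.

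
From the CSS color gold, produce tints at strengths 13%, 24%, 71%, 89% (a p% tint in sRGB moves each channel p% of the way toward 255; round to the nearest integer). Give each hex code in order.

#ffdc21, #ffe13d, #fff3b5, #fffbe3

CSS gold is rgb(255, 215, 0).
13%: (255→255, 215 + 5.2 = 220.2→220, 0 + 33.15 = 33.15→33) → #ffdc21
24%: (255→255, 215 + 9.6 = 224.6→225, 0 + 61.2 = 61.2→61) → #ffe13d
71%: (255→255, 215 + 28.4 = 243.4→243, 0 + 181.05 = 181.05→181) → #fff3b5
89%: (255→255, 215 + 35.6 = 250.6→251, 0 + 226.95 = 226.95→227) → #fffbe3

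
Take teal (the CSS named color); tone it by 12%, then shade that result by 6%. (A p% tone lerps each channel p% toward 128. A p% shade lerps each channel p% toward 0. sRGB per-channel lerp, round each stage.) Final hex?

#0E7878

CSS teal is rgb(0, 128, 128).
Lerp each channel 12% toward 128:
  R: 0 + 0.12×(128−0) = 0 + 15.36 = 15.36 → 15
  G: 128 + 0 = 128 → 128
  B: 128 + 0.12×(128−128) = 128 + 0 = 128 → 128
After the tone: rgb(15, 128, 128) = #0F8080.
Per channel, c → c + 0.06(0 − c):
  R: 15 − 0.9 = 14.1 → 14
  G: 128 − 7.68 = 120.32 → 120
  B: 128 + 0.06×(0−128) = 128 − 7.68 = 120.32 → 120
rgb(14, 120, 120) = #0E7878.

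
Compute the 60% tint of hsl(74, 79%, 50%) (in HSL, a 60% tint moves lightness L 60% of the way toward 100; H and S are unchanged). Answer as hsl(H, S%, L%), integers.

L moves 60% from 50 toward 100: 50 + 30 = 80 → 80.
H and S are unchanged.

hsl(74, 79%, 80%)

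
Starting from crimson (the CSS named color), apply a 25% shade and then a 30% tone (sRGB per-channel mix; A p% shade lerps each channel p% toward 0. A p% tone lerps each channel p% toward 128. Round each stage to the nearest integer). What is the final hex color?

#9a3146

CSS crimson is rgb(220, 20, 60).
Lerp each channel 25% toward 0:
  R: 220 + 0.25×(0−220) = 220 − 55 = 165 → 165
  G: 20 − 5 = 15 → 15
  B: 60 − 15 = 45 → 45
After the shade: rgb(165, 15, 45) = #a50f2d.
A 30% tone moves each channel 30% toward 128:
  R: 165 + 0.3×(128−165) = 165 − 11.1 = 153.9 → 154
  G: 15 + 33.9 = 48.9 → 49
  B: 45 + 0.3×(128−45) = 45 + 24.9 = 69.9 → 70
rgb(154, 49, 70) = #9a3146.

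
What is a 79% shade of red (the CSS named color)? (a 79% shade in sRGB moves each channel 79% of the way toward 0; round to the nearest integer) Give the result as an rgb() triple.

rgb(54, 0, 0)

CSS red is rgb(255, 0, 0).
Lerp each channel 79% toward 0:
  R: 255 + 0.79×(0−255) = 255 − 201.45 = 53.55 → 54
  G: 0 + 0.79×(0−0) = 0 + 0 = 0 → 0
  B: 0 + 0.79×(0−0) = 0 + 0 = 0 → 0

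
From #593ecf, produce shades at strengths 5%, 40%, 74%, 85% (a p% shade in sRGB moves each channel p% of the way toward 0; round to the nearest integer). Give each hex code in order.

#593ecf is rgb(89, 62, 207).
5%: (89 − 4.45 = 84.55→85, 62 − 3.1 = 58.9→59, 207 − 10.35 = 196.65→197) → #553bc5
40%: (89 − 35.6 = 53.4→53, 62 − 24.8 = 37.2→37, 207 − 82.8 = 124.2→124) → #35257c
74%: (89 − 65.86 = 23.14→23, 62 − 45.88 = 16.12→16, 207 − 153.18 = 53.82→54) → #171036
85%: (89 − 75.65 = 13.35→13, 62 − 52.7 = 9.3→9, 207 − 175.95 = 31.05→31) → #0d091f

#553bc5, #35257c, #171036, #0d091f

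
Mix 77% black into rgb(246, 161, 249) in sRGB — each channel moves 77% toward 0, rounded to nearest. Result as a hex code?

Lerp each channel 77% toward 0:
  R: 246 − 189.42 = 56.58 → 57
  G: 161 − 123.97 = 37.03 → 37
  B: 249 − 191.73 = 57.27 → 57
rgb(57, 37, 57) = #392539.

#392539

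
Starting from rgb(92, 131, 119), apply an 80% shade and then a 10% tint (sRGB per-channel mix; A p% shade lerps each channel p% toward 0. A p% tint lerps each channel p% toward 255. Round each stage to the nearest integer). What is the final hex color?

Per channel, c → c + 0.8(0 − c):
  R: 92 + 0.8×(0−92) = 92 − 73.6 = 18.4 → 18
  G: 131 − 104.8 = 26.2 → 26
  B: 119 + 0.8×(0−119) = 119 − 95.2 = 23.8 → 24
After the shade: rgb(18, 26, 24) = #121A18.
A 10% tint moves each channel 10% toward 255:
  R: 18 + 23.7 = 41.7 → 42
  G: 26 + 0.1×(255−26) = 26 + 22.9 = 48.9 → 49
  B: 24 + 23.1 = 47.1 → 47
rgb(42, 49, 47) = #2A312F.

#2A312F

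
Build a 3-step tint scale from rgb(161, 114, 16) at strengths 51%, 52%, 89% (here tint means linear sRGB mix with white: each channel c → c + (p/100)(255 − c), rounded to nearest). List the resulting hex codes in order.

51%: (161 + 47.94 = 208.94→209, 114 + 71.91 = 185.91→186, 16 + 121.89 = 137.89→138) → #d1ba8a
52%: (161 + 48.88 = 209.88→210, 114 + 73.32 = 187.32→187, 16 + 124.28 = 140.28→140) → #d2bb8c
89%: (161 + 83.66 = 244.66→245, 114 + 125.49 = 239.49→239, 16 + 212.71 = 228.71→229) → #f5efe5

#d1ba8a, #d2bb8c, #f5efe5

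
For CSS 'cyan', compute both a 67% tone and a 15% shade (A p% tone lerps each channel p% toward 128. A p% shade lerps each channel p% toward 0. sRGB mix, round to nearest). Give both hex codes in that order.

CSS cyan is rgb(0, 255, 255).
67% tone:
  R: 0 + 0.67×(128−0) = 0 + 85.76 = 85.76 → 86
  G: 255 + 0.67×(128−255) = 255 − 85.09 = 169.91 → 170
  B: 255 − 85.09 = 169.91 → 170
  → #56aaaa
15% shade:
  R: 0 + 0.15×(0−0) = 0 + 0 = 0 → 0
  G: 255 + 0.15×(0−255) = 255 − 38.25 = 216.75 → 217
  B: 255 + 0.15×(0−255) = 255 − 38.25 = 216.75 → 217
  → #00d9d9

#56aaaa, #00d9d9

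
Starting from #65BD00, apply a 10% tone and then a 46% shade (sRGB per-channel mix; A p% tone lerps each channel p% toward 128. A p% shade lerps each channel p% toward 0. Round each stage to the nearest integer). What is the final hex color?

#65BD00 is rgb(101, 189, 0).
Lerp each channel 10% toward 128:
  R: 101 + 2.7 = 103.7 → 104
  G: 189 + 0.1×(128−189) = 189 − 6.1 = 182.9 → 183
  B: 0 + 12.8 = 12.8 → 13
After the tone: rgb(104, 183, 13) = #68B70D.
A 46% shade moves each channel 46% toward 0:
  R: 104 − 47.84 = 56.16 → 56
  G: 183 + 0.46×(0−183) = 183 − 84.18 = 98.82 → 99
  B: 13 − 5.98 = 7.02 → 7
rgb(56, 99, 7) = #386307.

#386307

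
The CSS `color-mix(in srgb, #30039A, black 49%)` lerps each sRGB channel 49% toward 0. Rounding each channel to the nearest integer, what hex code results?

#30039A is rgb(48, 3, 154).
Per channel, c → c + 0.49(0 − c):
  R: 48 + 0.49×(0−48) = 48 − 23.52 = 24.48 → 24
  G: 3 + 0.49×(0−3) = 3 − 1.47 = 1.53 → 2
  B: 154 + 0.49×(0−154) = 154 − 75.46 = 78.54 → 79
rgb(24, 2, 79) = #18024F.

#18024F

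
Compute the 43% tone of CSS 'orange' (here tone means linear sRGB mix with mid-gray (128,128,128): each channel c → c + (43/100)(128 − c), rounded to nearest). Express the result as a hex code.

CSS orange is rgb(255, 165, 0).
Lerp each channel 43% toward 128:
  R: 255 + 0.43×(128−255) = 255 − 54.61 = 200.39 → 200
  G: 165 + 0.43×(128−165) = 165 − 15.91 = 149.09 → 149
  B: 0 + 55.04 = 55.04 → 55
rgb(200, 149, 55) = #c89537.

#c89537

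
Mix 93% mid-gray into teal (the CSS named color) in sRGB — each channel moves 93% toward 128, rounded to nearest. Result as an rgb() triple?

CSS teal is rgb(0, 128, 128).
Lerp each channel 93% toward 128:
  R: 0 + 0.93×(128−0) = 0 + 119.04 = 119.04 → 119
  G: 128 + 0.93×(128−128) = 128 + 0 = 128 → 128
  B: 128 + 0 = 128 → 128

rgb(119, 128, 128)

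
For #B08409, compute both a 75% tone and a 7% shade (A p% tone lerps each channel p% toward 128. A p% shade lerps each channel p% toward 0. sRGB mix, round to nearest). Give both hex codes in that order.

#8C8162, #A47B08

#B08409 is rgb(176, 132, 9).
75% tone:
  R: 176 + 0.75×(128−176) = 176 − 36 = 140 → 140
  G: 132 − 3 = 129 → 129
  B: 9 + 0.75×(128−9) = 9 + 89.25 = 98.25 → 98
  → #8C8162
7% shade:
  R: 176 + 0.07×(0−176) = 176 − 12.32 = 163.68 → 164
  G: 132 + 0.07×(0−132) = 132 − 9.24 = 122.76 → 123
  B: 9 − 0.63 = 8.37 → 8
  → #A47B08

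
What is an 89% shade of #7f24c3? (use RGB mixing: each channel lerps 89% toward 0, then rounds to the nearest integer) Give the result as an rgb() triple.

rgb(14, 4, 21)

#7f24c3 is rgb(127, 36, 195).
An 89% shade moves each channel 89% toward 0:
  R: 127 + 0.89×(0−127) = 127 − 113.03 = 13.97 → 14
  G: 36 + 0.89×(0−36) = 36 − 32.04 = 3.96 → 4
  B: 195 + 0.89×(0−195) = 195 − 173.55 = 21.45 → 21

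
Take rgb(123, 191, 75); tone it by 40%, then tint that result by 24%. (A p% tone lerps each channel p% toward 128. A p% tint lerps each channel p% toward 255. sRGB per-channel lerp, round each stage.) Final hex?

Per channel, c → c + 0.4(128 − c):
  R: 123 + 0.4×(128−123) = 123 + 2 = 125 → 125
  G: 191 + 0.4×(128−191) = 191 − 25.2 = 165.8 → 166
  B: 75 + 0.4×(128−75) = 75 + 21.2 = 96.2 → 96
After the tone: rgb(125, 166, 96) = #7da660.
Per channel, c → c + 0.24(255 − c):
  R: 125 + 0.24×(255−125) = 125 + 31.2 = 156.2 → 156
  G: 166 + 21.36 = 187.36 → 187
  B: 96 + 38.16 = 134.16 → 134
rgb(156, 187, 134) = #9cbb86.

#9cbb86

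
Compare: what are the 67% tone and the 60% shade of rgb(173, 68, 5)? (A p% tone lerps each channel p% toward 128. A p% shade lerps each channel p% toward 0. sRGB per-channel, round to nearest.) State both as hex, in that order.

67% tone:
  R: 173 + 0.67×(128−173) = 173 − 30.15 = 142.85 → 143
  G: 68 + 40.2 = 108.2 → 108
  B: 5 + 0.67×(128−5) = 5 + 82.41 = 87.41 → 87
  → #8F6C57
60% shade:
  R: 173 + 0.6×(0−173) = 173 − 103.8 = 69.2 → 69
  G: 68 + 0.6×(0−68) = 68 − 40.8 = 27.2 → 27
  B: 5 + 0.6×(0−5) = 5 − 3 = 2 → 2
  → #451B02

#8F6C57, #451B02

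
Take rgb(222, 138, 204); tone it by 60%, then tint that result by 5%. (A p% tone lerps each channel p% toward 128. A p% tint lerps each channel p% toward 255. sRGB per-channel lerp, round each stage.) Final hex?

Per channel, c → c + 0.6(128 − c):
  R: 222 − 56.4 = 165.6 → 166
  G: 138 − 6 = 132 → 132
  B: 204 + 0.6×(128−204) = 204 − 45.6 = 158.4 → 158
After the tone: rgb(166, 132, 158) = #A6849E.
Lerp each channel 5% toward 255:
  R: 166 + 4.45 = 170.45 → 170
  G: 132 + 6.15 = 138.15 → 138
  B: 158 + 0.05×(255−158) = 158 + 4.85 = 162.85 → 163
rgb(170, 138, 163) = #AA8AA3.

#AA8AA3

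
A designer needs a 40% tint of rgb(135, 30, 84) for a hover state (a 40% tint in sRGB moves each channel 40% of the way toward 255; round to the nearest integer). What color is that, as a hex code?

#B77898

Per channel, c → c + 0.4(255 − c):
  R: 135 + 0.4×(255−135) = 135 + 48 = 183 → 183
  G: 30 + 0.4×(255−30) = 30 + 90 = 120 → 120
  B: 84 + 68.4 = 152.4 → 152
rgb(183, 120, 152) = #B77898.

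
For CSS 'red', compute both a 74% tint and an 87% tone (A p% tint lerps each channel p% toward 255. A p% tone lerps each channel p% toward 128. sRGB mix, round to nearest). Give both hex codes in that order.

CSS red is rgb(255, 0, 0).
74% tint:
  R: 255 + 0.74×(255−255) = 255 + 0 = 255 → 255
  G: 0 + 188.7 = 188.7 → 189
  B: 0 + 0.74×(255−0) = 0 + 188.7 = 188.7 → 189
  → #ffbdbd
87% tone:
  R: 255 − 110.49 = 144.51 → 145
  G: 0 + 0.87×(128−0) = 0 + 111.36 = 111.36 → 111
  B: 0 + 111.36 = 111.36 → 111
  → #916f6f

#ffbdbd, #916f6f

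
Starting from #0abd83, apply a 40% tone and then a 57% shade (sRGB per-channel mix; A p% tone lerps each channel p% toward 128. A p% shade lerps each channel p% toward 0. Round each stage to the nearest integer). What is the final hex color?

#194738

#0abd83 is rgb(10, 189, 131).
A 40% tone moves each channel 40% toward 128:
  R: 10 + 47.2 = 57.2 → 57
  G: 189 + 0.4×(128−189) = 189 − 24.4 = 164.6 → 165
  B: 131 − 1.2 = 129.8 → 130
After the tone: rgb(57, 165, 130) = #39a582.
A 57% shade moves each channel 57% toward 0:
  R: 57 + 0.57×(0−57) = 57 − 32.49 = 24.51 → 25
  G: 165 + 0.57×(0−165) = 165 − 94.05 = 70.95 → 71
  B: 130 − 74.1 = 55.9 → 56
rgb(25, 71, 56) = #194738.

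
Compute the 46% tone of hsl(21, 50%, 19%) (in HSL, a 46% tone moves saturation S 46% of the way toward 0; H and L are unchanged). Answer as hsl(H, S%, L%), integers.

hsl(21, 27%, 19%)

S moves 46% from 50 toward 0: 50 − 23 = 27 → 27.
H and L are unchanged.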